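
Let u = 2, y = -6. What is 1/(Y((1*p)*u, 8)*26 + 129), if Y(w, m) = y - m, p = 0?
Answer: -1/235 ≈ -0.0042553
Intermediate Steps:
Y(w, m) = -6 - m
1/(Y((1*p)*u, 8)*26 + 129) = 1/((-6 - 1*8)*26 + 129) = 1/((-6 - 8)*26 + 129) = 1/(-14*26 + 129) = 1/(-364 + 129) = 1/(-235) = -1/235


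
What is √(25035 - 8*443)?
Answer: √21491 ≈ 146.60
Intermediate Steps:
√(25035 - 8*443) = √(25035 - 3544) = √21491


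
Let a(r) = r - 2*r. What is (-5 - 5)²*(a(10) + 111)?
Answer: 10100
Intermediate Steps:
a(r) = -r
(-5 - 5)²*(a(10) + 111) = (-5 - 5)²*(-1*10 + 111) = (-10)²*(-10 + 111) = 100*101 = 10100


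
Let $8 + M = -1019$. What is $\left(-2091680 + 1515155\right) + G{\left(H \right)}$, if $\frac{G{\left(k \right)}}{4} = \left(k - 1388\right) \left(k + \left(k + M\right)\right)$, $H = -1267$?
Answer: $37241295$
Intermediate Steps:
$M = -1027$ ($M = -8 - 1019 = -1027$)
$G{\left(k \right)} = 4 \left(-1388 + k\right) \left(-1027 + 2 k\right)$ ($G{\left(k \right)} = 4 \left(k - 1388\right) \left(k + \left(k - 1027\right)\right) = 4 \left(-1388 + k\right) \left(k + \left(-1027 + k\right)\right) = 4 \left(-1388 + k\right) \left(-1027 + 2 k\right)$)
$\left(-2091680 + 1515155\right) + G{\left(H \right)} = \left(-2091680 + 1515155\right) + \left(5701904 - -19273604 + 8 \left(-1267\right)^{2}\right) = -576525 + \left(5701904 + 19273604 + 8 \cdot 1605289\right) = -576525 + \left(5701904 + 19273604 + 12842312\right) = -576525 + 37817820 = 37241295$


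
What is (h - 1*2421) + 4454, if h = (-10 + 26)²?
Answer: 2289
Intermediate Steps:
h = 256 (h = 16² = 256)
(h - 1*2421) + 4454 = (256 - 1*2421) + 4454 = (256 - 2421) + 4454 = -2165 + 4454 = 2289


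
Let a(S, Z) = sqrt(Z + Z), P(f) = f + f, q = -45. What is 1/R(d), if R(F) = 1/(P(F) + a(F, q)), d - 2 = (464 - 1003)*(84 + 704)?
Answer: -849460 + 3*I*sqrt(10) ≈ -8.4946e+5 + 9.4868*I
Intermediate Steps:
P(f) = 2*f
a(S, Z) = sqrt(2)*sqrt(Z) (a(S, Z) = sqrt(2*Z) = sqrt(2)*sqrt(Z))
d = -424730 (d = 2 + (464 - 1003)*(84 + 704) = 2 - 539*788 = 2 - 424732 = -424730)
R(F) = 1/(2*F + 3*I*sqrt(10)) (R(F) = 1/(2*F + sqrt(2)*sqrt(-45)) = 1/(2*F + sqrt(2)*(3*I*sqrt(5))) = 1/(2*F + 3*I*sqrt(10)))
1/R(d) = 1/(1/(2*(-424730) + 3*I*sqrt(10))) = 1/(1/(-849460 + 3*I*sqrt(10))) = -849460 + 3*I*sqrt(10)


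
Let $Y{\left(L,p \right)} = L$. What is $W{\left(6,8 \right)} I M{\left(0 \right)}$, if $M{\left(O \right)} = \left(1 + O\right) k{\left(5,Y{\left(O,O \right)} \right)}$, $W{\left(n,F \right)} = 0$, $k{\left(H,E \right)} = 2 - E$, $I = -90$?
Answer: $0$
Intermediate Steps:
$M{\left(O \right)} = \left(1 + O\right) \left(2 - O\right)$
$W{\left(6,8 \right)} I M{\left(0 \right)} = 0 \left(-90\right) \left(2 + 0 - 0^{2}\right) = 0 \left(2 + 0 - 0\right) = 0 \left(2 + 0 + 0\right) = 0 \cdot 2 = 0$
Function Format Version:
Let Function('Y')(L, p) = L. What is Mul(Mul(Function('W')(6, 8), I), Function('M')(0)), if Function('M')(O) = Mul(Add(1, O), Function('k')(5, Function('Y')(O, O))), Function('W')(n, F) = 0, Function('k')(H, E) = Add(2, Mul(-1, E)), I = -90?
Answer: 0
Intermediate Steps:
Function('M')(O) = Mul(Add(1, O), Add(2, Mul(-1, O)))
Mul(Mul(Function('W')(6, 8), I), Function('M')(0)) = Mul(Mul(0, -90), Add(2, 0, Mul(-1, Pow(0, 2)))) = Mul(0, Add(2, 0, Mul(-1, 0))) = Mul(0, Add(2, 0, 0)) = Mul(0, 2) = 0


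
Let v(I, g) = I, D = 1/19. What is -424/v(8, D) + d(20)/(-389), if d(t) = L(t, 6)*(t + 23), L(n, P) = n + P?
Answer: -21735/389 ≈ -55.874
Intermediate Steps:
L(n, P) = P + n
d(t) = (6 + t)*(23 + t) (d(t) = (6 + t)*(t + 23) = (6 + t)*(23 + t))
D = 1/19 ≈ 0.052632
-424/v(8, D) + d(20)/(-389) = -424/8 + ((6 + 20)*(23 + 20))/(-389) = -424*1/8 + (26*43)*(-1/389) = -53 + 1118*(-1/389) = -53 - 1118/389 = -21735/389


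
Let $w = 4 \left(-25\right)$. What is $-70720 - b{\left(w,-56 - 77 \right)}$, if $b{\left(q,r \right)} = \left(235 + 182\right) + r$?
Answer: $-71004$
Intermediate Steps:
$w = -100$
$b{\left(q,r \right)} = 417 + r$
$-70720 - b{\left(w,-56 - 77 \right)} = -70720 - \left(417 - 133\right) = -70720 - 284 = -71004$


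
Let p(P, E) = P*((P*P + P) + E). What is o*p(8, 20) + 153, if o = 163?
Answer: 120121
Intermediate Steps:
p(P, E) = P*(E + P + P²) (p(P, E) = P*((P² + P) + E) = P*((P + P²) + E) = P*(E + P + P²))
o*p(8, 20) + 153 = 163*(8*(20 + 8 + 8²)) + 153 = 163*(8*(20 + 8 + 64)) + 153 = 163*(8*92) + 153 = 163*736 + 153 = 119968 + 153 = 120121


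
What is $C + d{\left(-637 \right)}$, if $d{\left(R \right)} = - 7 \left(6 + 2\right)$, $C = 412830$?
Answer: $412774$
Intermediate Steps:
$d{\left(R \right)} = -56$ ($d{\left(R \right)} = \left(-7\right) 8 = -56$)
$C + d{\left(-637 \right)} = 412830 - 56 = 412774$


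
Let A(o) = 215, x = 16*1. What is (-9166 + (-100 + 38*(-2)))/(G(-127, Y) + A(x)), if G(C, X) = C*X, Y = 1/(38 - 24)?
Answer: -43596/961 ≈ -45.365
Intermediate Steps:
x = 16
Y = 1/14 ≈ 0.071429
(-9166 + (-100 + 38*(-2)))/(G(-127, Y) + A(x)) = (-9166 + (-100 + 38*(-2)))/(-127*1/14 + 215) = (-9166 + (-100 - 76))/(-127/14 + 215) = (-9166 - 176)/(2883/14) = -9342*14/2883 = -43596/961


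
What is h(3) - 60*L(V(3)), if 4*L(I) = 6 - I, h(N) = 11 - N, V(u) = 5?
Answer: -7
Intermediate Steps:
L(I) = 3/2 - I/4 (L(I) = (6 - I)/4 = 3/2 - I/4)
h(3) - 60*L(V(3)) = (11 - 1*3) - 60*(3/2 - ¼*5) = (11 - 3) - 60*(3/2 - 5/4) = 8 - 60*¼ = 8 - 15 = -7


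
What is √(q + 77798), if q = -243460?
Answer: I*√165662 ≈ 407.02*I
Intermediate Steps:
√(q + 77798) = √(-243460 + 77798) = √(-165662) = I*√165662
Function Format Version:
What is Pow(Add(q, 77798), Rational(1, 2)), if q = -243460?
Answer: Mul(I, Pow(165662, Rational(1, 2))) ≈ Mul(407.02, I)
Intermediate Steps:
Pow(Add(q, 77798), Rational(1, 2)) = Pow(Add(-243460, 77798), Rational(1, 2)) = Pow(-165662, Rational(1, 2)) = Mul(I, Pow(165662, Rational(1, 2)))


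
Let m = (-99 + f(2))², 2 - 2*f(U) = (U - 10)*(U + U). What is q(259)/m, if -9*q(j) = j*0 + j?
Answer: -259/60516 ≈ -0.0042799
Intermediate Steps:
f(U) = 1 - U*(-10 + U) (f(U) = 1 - (U - 10)*(U + U)/2 = 1 - (-10 + U)*2*U/2 = 1 - U*(-10 + U))
q(j) = -j/9 (q(j) = -(j*0 + j)/9 = -(0 + j)/9 = -j/9)
m = 6724 (m = (-99 + (1 - 1*2² + 10*2))² = (-99 + (1 - 1*4 + 20))² = (-99 + (1 - 4 + 20))² = (-99 + 17)² = (-82)² = 6724)
q(259)/m = -⅑*259/6724 = -259/9*1/6724 = -259/60516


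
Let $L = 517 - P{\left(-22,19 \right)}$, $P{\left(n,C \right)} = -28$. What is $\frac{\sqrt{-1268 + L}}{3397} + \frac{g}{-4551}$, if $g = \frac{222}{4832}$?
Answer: $- \frac{1}{99056} + \frac{i \sqrt{723}}{3397} \approx -1.0095 \cdot 10^{-5} + 0.0079154 i$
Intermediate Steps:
$g = \frac{111}{2416}$ ($g = 222 \cdot \frac{1}{4832} = \frac{111}{2416} \approx 0.045944$)
$L = 545$ ($L = 517 - -28 = 517 + 28 = 545$)
$\frac{\sqrt{-1268 + L}}{3397} + \frac{g}{-4551} = \frac{\sqrt{-1268 + 545}}{3397} + \frac{111}{2416 \left(-4551\right)} = \sqrt{-723} \cdot \frac{1}{3397} + \frac{111}{2416} \left(- \frac{1}{4551}\right) = i \sqrt{723} \cdot \frac{1}{3397} - \frac{1}{99056} = \frac{i \sqrt{723}}{3397} - \frac{1}{99056} = - \frac{1}{99056} + \frac{i \sqrt{723}}{3397}$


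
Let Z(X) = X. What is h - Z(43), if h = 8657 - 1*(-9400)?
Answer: 18014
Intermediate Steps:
h = 18057 (h = 8657 + 9400 = 18057)
h - Z(43) = 18057 - 1*43 = 18057 - 43 = 18014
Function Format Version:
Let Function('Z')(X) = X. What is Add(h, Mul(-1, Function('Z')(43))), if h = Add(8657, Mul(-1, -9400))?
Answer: 18014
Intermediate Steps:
h = 18057 (h = Add(8657, 9400) = 18057)
Add(h, Mul(-1, Function('Z')(43))) = Add(18057, Mul(-1, 43)) = Add(18057, -43) = 18014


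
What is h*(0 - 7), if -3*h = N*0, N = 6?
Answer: 0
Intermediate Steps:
h = 0 (h = -2*0 = -⅓*0 = 0)
h*(0 - 7) = 0*(0 - 7) = 0*(-7) = 0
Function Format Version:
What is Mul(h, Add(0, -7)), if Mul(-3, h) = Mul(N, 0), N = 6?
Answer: 0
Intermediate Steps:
h = 0 (h = Mul(Rational(-1, 3), Mul(6, 0)) = Mul(Rational(-1, 3), 0) = 0)
Mul(h, Add(0, -7)) = Mul(0, Add(0, -7)) = Mul(0, -7) = 0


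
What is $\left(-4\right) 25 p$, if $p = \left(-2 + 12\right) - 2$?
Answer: $-800$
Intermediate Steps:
$p = 8$ ($p = 10 - 2 = 8$)
$\left(-4\right) 25 p = \left(-4\right) 25 \cdot 8 = \left(-100\right) 8 = -800$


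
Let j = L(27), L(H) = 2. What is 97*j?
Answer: 194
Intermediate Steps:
j = 2
97*j = 97*2 = 194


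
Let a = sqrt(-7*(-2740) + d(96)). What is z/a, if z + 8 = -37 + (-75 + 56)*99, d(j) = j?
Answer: -963*sqrt(4819)/4819 ≈ -13.872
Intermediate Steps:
a = 2*sqrt(4819) (a = sqrt(-7*(-2740) + 96) = sqrt(19180 + 96) = sqrt(19276) = 2*sqrt(4819) ≈ 138.84)
z = -1926 (z = -8 + (-37 + (-75 + 56)*99) = -8 + (-37 - 19*99) = -8 + (-37 - 1881) = -8 - 1918 = -1926)
z/a = -1926*sqrt(4819)/9638 = -963*sqrt(4819)/4819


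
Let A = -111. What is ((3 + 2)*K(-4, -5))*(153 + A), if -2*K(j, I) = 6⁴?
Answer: -136080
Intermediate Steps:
K(j, I) = -648 (K(j, I) = -½*6⁴ = -½*1296 = -648)
((3 + 2)*K(-4, -5))*(153 + A) = ((3 + 2)*(-648))*(153 - 111) = (5*(-648))*42 = -3240*42 = -136080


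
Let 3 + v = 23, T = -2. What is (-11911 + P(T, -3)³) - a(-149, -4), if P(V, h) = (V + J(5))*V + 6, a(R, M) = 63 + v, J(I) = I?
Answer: -11994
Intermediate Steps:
v = 20 (v = -3 + 23 = 20)
a(R, M) = 83 (a(R, M) = 63 + 20 = 83)
P(V, h) = 6 + V*(5 + V) (P(V, h) = (V + 5)*V + 6 = (5 + V)*V + 6 = V*(5 + V) + 6 = 6 + V*(5 + V))
(-11911 + P(T, -3)³) - a(-149, -4) = (-11911 + (6 + (-2)² + 5*(-2))³) - 1*83 = (-11911 + (6 + 4 - 10)³) - 83 = (-11911 + 0³) - 83 = (-11911 + 0) - 83 = -11911 - 83 = -11994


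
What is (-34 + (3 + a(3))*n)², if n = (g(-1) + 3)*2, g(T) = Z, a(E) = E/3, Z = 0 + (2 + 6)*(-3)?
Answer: 40804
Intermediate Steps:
Z = -24 (Z = 0 + 8*(-3) = 0 - 24 = -24)
a(E) = E/3 (a(E) = E*(⅓) = E/3)
g(T) = -24
n = -42 (n = (-24 + 3)*2 = -21*2 = -42)
(-34 + (3 + a(3))*n)² = (-34 + (3 + (⅓)*3)*(-42))² = (-34 + (3 + 1)*(-42))² = (-34 + 4*(-42))² = (-34 - 168)² = (-202)² = 40804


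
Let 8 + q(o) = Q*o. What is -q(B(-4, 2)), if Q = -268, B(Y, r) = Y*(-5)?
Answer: 5368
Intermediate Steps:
B(Y, r) = -5*Y
q(o) = -8 - 268*o
-q(B(-4, 2)) = -(-8 - (-1340)*(-4)) = -(-8 - 268*20) = -(-8 - 5360) = -1*(-5368) = 5368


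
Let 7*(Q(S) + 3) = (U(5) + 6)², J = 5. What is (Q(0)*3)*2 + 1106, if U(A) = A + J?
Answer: 9152/7 ≈ 1307.4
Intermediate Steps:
U(A) = 5 + A (U(A) = A + 5 = 5 + A)
Q(S) = 235/7 (Q(S) = -3 + ((5 + 5) + 6)²/7 = -3 + (10 + 6)²/7 = -3 + (⅐)*16² = -3 + (⅐)*256 = -3 + 256/7 = 235/7)
(Q(0)*3)*2 + 1106 = ((235/7)*3)*2 + 1106 = (705/7)*2 + 1106 = 1410/7 + 1106 = 9152/7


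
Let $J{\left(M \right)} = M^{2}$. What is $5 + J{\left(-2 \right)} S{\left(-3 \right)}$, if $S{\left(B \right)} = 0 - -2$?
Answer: $13$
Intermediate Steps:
$S{\left(B \right)} = 2$ ($S{\left(B \right)} = 0 + 2 = 2$)
$5 + J{\left(-2 \right)} S{\left(-3 \right)} = 5 + \left(-2\right)^{2} \cdot 2 = 5 + 4 \cdot 2 = 5 + 8 = 13$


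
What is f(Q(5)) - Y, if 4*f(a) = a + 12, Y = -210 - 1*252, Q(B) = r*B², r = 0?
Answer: 465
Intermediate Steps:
Q(B) = 0 (Q(B) = 0*B² = 0)
Y = -462 (Y = -210 - 252 = -462)
f(a) = 3 + a/4 (f(a) = (a + 12)/4 = (12 + a)/4 = 3 + a/4)
f(Q(5)) - Y = (3 + (¼)*0) - 1*(-462) = (3 + 0) + 462 = 3 + 462 = 465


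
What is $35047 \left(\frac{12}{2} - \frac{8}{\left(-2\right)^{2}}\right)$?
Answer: $140188$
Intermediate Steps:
$35047 \left(\frac{12}{2} - \frac{8}{\left(-2\right)^{2}}\right) = 35047 \left(12 \cdot \frac{1}{2} - \frac{8}{4}\right) = 35047 \left(6 - 2\right) = 35047 \cdot 4 = 140188$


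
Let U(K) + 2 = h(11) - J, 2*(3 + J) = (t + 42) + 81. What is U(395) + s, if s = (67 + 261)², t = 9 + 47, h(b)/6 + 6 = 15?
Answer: 215099/2 ≈ 1.0755e+5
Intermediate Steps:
h(b) = 54 (h(b) = -36 + 6*15 = -36 + 90 = 54)
t = 56
J = 173/2 (J = -3 + ((56 + 42) + 81)/2 = -3 + (98 + 81)/2 = -3 + (½)*179 = -3 + 179/2 = 173/2 ≈ 86.500)
s = 107584 (s = 328² = 107584)
U(K) = -69/2 (U(K) = -2 + (54 - 1*173/2) = -2 + (54 - 173/2) = -2 - 65/2 = -69/2)
U(395) + s = -69/2 + 107584 = 215099/2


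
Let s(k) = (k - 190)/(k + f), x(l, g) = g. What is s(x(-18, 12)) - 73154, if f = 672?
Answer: -25018757/342 ≈ -73154.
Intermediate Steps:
s(k) = (-190 + k)/(672 + k) (s(k) = (k - 190)/(k + 672) = (-190 + k)/(672 + k))
s(x(-18, 12)) - 73154 = (-190 + 12)/(672 + 12) - 73154 = -178/684 - 73154 = (1/684)*(-178) - 73154 = -89/342 - 73154 = -25018757/342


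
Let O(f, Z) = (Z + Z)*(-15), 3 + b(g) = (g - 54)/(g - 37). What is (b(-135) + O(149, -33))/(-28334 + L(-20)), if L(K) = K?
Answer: -169953/4876888 ≈ -0.034849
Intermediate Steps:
b(g) = -3 + (-54 + g)/(-37 + g) (b(g) = -3 + (g - 54)/(g - 37) = -3 + (-54 + g)/(-37 + g))
O(f, Z) = -30*Z (O(f, Z) = (2*Z)*(-15) = -30*Z)
(b(-135) + O(149, -33))/(-28334 + L(-20)) = ((57 - 2*(-135))/(-37 - 135) - 30*(-33))/(-28334 - 20) = ((57 + 270)/(-172) + 990)/(-28354) = (-1/172*327 + 990)*(-1/28354) = (-327/172 + 990)*(-1/28354) = (169953/172)*(-1/28354) = -169953/4876888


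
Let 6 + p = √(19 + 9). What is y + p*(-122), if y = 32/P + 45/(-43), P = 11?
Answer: 347117/473 - 244*√7 ≈ 88.299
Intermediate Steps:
p = -6 + 2*√7 (p = -6 + √(19 + 9) = -6 + √28 = -6 + 2*√7 ≈ -0.70850)
y = 881/473 (y = 32/11 + 45/(-43) = 32*(1/11) + 45*(-1/43) = 32/11 - 45/43 = 881/473 ≈ 1.8626)
y + p*(-122) = 881/473 + (-6 + 2*√7)*(-122) = 881/473 + (732 - 244*√7) = 347117/473 - 244*√7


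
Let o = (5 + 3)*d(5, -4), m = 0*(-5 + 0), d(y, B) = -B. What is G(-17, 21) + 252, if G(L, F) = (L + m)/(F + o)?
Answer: 13339/53 ≈ 251.68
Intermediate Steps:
m = 0 (m = 0*(-5) = 0)
o = 32 (o = (5 + 3)*(-1*(-4)) = 8*4 = 32)
G(L, F) = L/(32 + F) (G(L, F) = (L + 0)/(F + 32) = L/(32 + F))
G(-17, 21) + 252 = -17/(32 + 21) + 252 = -17/53 + 252 = 13339/53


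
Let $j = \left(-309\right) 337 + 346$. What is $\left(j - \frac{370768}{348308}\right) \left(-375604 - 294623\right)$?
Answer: $\frac{6057212229567057}{87077} \approx 6.9562 \cdot 10^{10}$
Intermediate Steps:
$j = -103787$ ($j = -104133 + 346 = -103787$)
$\left(j - \frac{370768}{348308}\right) \left(-375604 - 294623\right) = \left(-103787 - \frac{370768}{348308}\right) \left(-375604 - 294623\right) = \left(-103787 - \frac{92692}{87077}\right) \left(-670227\right) = \left(- \frac{9037553291}{87077}\right) \left(-670227\right) = \frac{6057212229567057}{87077}$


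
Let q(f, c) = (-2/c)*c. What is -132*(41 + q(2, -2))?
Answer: -5148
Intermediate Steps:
q(f, c) = -2
-132*(41 + q(2, -2)) = -132*(41 - 2) = -132*39 = -5148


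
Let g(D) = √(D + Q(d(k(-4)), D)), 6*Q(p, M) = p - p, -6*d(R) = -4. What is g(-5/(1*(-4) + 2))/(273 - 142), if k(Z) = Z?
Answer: √10/262 ≈ 0.012070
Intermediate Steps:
d(R) = ⅔ (d(R) = -⅙*(-4) = ⅔)
Q(p, M) = 0 (Q(p, M) = (p - p)/6 = (⅙)*0 = 0)
g(D) = √D (g(D) = √(D + 0) = √D)
g(-5/(1*(-4) + 2))/(273 - 142) = √(-5/(1*(-4) + 2))/(273 - 142) = √(-5/(-4 + 2))/131 = √(-5/(-2))*(1/131) = √(-5*(-½))*(1/131) = √(5/2)*(1/131) = (√10/2)*(1/131) = √10/262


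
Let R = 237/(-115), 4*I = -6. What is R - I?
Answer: -129/230 ≈ -0.56087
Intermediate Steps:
I = -3/2 (I = (¼)*(-6) = -3/2 ≈ -1.5000)
R = -237/115 (R = 237*(-1/115) = -237/115 ≈ -2.0609)
R - I = -237/115 - 1*(-3/2) = -237/115 + 3/2 = -129/230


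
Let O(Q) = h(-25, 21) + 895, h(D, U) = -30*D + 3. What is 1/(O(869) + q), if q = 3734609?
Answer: 1/3736257 ≈ 2.6765e-7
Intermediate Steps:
h(D, U) = 3 - 30*D
O(Q) = 1648 (O(Q) = (3 - 30*(-25)) + 895 = (3 + 750) + 895 = 753 + 895 = 1648)
1/(O(869) + q) = 1/(1648 + 3734609) = 1/3736257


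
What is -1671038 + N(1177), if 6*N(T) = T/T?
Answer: -10026227/6 ≈ -1.6710e+6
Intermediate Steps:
N(T) = 1/6 (N(T) = (T/T)/6 = (1/6)*1 = 1/6)
-1671038 + N(1177) = -1671038 + 1/6 = -10026227/6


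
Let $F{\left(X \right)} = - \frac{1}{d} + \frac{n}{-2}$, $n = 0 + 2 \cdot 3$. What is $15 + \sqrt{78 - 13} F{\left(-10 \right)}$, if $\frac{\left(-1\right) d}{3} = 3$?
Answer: $15 - \frac{26 \sqrt{65}}{9} \approx -8.291$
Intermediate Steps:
$d = -9$ ($d = \left(-3\right) 3 = -9$)
$n = 6$ ($n = 0 + 6 = 6$)
$F{\left(X \right)} = - \frac{26}{9}$ ($F{\left(X \right)} = - \frac{1}{-9} + \frac{6}{-2} = \left(-1\right) \left(- \frac{1}{9}\right) + 6 \left(- \frac{1}{2}\right) = \frac{1}{9} - 3 = - \frac{26}{9}$)
$15 + \sqrt{78 - 13} F{\left(-10 \right)} = 15 + \sqrt{78 - 13} \left(- \frac{26}{9}\right) = 15 + \sqrt{65} \left(- \frac{26}{9}\right) = 15 - \frac{26 \sqrt{65}}{9}$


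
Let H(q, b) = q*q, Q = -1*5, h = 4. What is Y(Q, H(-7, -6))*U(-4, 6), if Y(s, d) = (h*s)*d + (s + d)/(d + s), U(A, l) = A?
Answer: 3916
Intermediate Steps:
Q = -5
H(q, b) = q**2
Y(s, d) = 1 + 4*d*s (Y(s, d) = (4*s)*d + (s + d)/(d + s) = 4*d*s + (d + s)/(d + s) = 4*d*s + 1 = 1 + 4*d*s)
Y(Q, H(-7, -6))*U(-4, 6) = (1 + 4*(-7)**2*(-5))*(-4) = (1 + 4*49*(-5))*(-4) = (1 - 980)*(-4) = -979*(-4) = 3916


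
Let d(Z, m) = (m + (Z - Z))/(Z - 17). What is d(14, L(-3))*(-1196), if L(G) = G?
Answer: -1196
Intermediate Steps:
d(Z, m) = m/(-17 + Z) (d(Z, m) = (m + 0)/(-17 + Z) = m/(-17 + Z))
d(14, L(-3))*(-1196) = -3/(-17 + 14)*(-1196) = -3/(-3)*(-1196) = -3*(-1/3)*(-1196) = 1*(-1196) = -1196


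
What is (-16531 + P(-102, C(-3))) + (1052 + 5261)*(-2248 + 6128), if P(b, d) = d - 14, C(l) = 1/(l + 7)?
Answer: 97911581/4 ≈ 2.4478e+7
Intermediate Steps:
C(l) = 1/(7 + l)
P(b, d) = -14 + d
(-16531 + P(-102, C(-3))) + (1052 + 5261)*(-2248 + 6128) = (-16531 + (-14 + 1/(7 - 3))) + (1052 + 5261)*(-2248 + 6128) = (-16531 + (-14 + 1/4)) + 6313*3880 = (-16531 + (-14 + ¼)) + 24494440 = (-16531 - 55/4) + 24494440 = -66179/4 + 24494440 = 97911581/4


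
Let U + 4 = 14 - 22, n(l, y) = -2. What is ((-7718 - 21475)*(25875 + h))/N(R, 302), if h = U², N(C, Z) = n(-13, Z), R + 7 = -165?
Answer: 759572667/2 ≈ 3.7979e+8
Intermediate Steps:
R = -172 (R = -7 - 165 = -172)
N(C, Z) = -2
U = -12 (U = -4 + (14 - 22) = -4 - 8 = -12)
h = 144 (h = (-12)² = 144)
((-7718 - 21475)*(25875 + h))/N(R, 302) = ((-7718 - 21475)*(25875 + 144))/(-2) = -29193*26019*(-½) = -759572667*(-½) = 759572667/2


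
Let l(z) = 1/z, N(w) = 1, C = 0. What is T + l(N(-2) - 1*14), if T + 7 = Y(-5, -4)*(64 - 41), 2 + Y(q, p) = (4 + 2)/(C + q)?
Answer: -5244/65 ≈ -80.677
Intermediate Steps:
Y(q, p) = -2 + 6/q (Y(q, p) = -2 + (4 + 2)/(0 + q) = -2 + 6/q)
T = -403/5 (T = -7 + (-2 + 6/(-5))*(64 - 41) = -7 + (-2 + 6*(-⅕))*23 = -7 + (-2 - 6/5)*23 = -7 - 16/5*23 = -7 - 368/5 = -403/5 ≈ -80.600)
T + l(N(-2) - 1*14) = -403/5 + 1/(1 - 1*14) = -403/5 + 1/(1 - 14) = -403/5 + 1/(-13) = -403/5 - 1/13 = -5244/65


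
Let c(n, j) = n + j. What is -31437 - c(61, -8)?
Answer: -31490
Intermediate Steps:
c(n, j) = j + n
-31437 - c(61, -8) = -31437 - (-8 + 61) = -31437 - 1*53 = -31437 - 53 = -31490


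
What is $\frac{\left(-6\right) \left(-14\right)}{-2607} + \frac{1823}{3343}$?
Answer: $\frac{1490583}{2905067} \approx 0.5131$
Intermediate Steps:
$\frac{\left(-6\right) \left(-14\right)}{-2607} + \frac{1823}{3343} = 84 \left(- \frac{1}{2607}\right) + 1823 \cdot \frac{1}{3343} = - \frac{28}{869} + \frac{1823}{3343} = \frac{1490583}{2905067}$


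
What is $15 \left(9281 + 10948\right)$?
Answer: $303435$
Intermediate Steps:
$15 \left(9281 + 10948\right) = 15 \cdot 20229 = 303435$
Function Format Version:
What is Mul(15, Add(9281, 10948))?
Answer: 303435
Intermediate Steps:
Mul(15, Add(9281, 10948)) = Mul(15, 20229) = 303435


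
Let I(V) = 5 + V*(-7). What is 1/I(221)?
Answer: -1/1542 ≈ -0.00064851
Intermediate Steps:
I(V) = 5 - 7*V
1/I(221) = 1/(5 - 7*221) = 1/(5 - 1547) = 1/(-1542) = -1/1542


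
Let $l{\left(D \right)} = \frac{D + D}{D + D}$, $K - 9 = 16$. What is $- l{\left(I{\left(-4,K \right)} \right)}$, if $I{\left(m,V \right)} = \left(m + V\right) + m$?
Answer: $-1$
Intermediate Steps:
$K = 25$ ($K = 9 + 16 = 25$)
$I{\left(m,V \right)} = V + 2 m$ ($I{\left(m,V \right)} = \left(V + m\right) + m = V + 2 m$)
$l{\left(D \right)} = 1$ ($l{\left(D \right)} = \frac{2 D}{2 D} = 2 D \frac{1}{2 D} = 1$)
$- l{\left(I{\left(-4,K \right)} \right)} = \left(-1\right) 1 = -1$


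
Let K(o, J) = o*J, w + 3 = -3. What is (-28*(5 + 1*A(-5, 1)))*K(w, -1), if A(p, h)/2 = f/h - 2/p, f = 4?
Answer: -11592/5 ≈ -2318.4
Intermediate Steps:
w = -6 (w = -3 - 3 = -6)
A(p, h) = -4/p + 8/h (A(p, h) = 2*(4/h - 2/p) = 2*(-2/p + 4/h) = -4/p + 8/h)
K(o, J) = J*o
(-28*(5 + 1*A(-5, 1)))*K(w, -1) = (-28*(5 + 1*(-4/(-5) + 8/1)))*(-1*(-6)) = -28*(5 + 1*(-4*(-⅕) + 8*1))*6 = -28*(5 + 1*(⅘ + 8))*6 = -28*(5 + 1*(44/5))*6 = -28*(5 + 44/5)*6 = -28*69/5*6 = -1932/5*6 = -11592/5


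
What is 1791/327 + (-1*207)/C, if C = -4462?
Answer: 116799/21146 ≈ 5.5235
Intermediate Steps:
1791/327 + (-1*207)/C = 1791/327 - 1*207/(-4462) = 1791*(1/327) - 207*(-1/4462) = 597/109 + 9/194 = 116799/21146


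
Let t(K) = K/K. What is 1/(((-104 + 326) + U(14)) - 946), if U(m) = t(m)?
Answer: -1/723 ≈ -0.0013831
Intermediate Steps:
t(K) = 1
U(m) = 1
1/(((-104 + 326) + U(14)) - 946) = 1/(((-104 + 326) + 1) - 946) = 1/((222 + 1) - 946) = 1/(223 - 946) = 1/(-723) = -1/723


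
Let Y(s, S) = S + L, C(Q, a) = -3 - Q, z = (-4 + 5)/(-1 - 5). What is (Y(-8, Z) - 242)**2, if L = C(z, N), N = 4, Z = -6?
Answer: 2265025/36 ≈ 62917.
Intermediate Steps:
z = -1/6 (z = 1/(-6) = 1*(-1/6) = -1/6 ≈ -0.16667)
L = -17/6 (L = -3 - 1*(-1/6) = -3 + 1/6 = -17/6 ≈ -2.8333)
Y(s, S) = -17/6 + S (Y(s, S) = S - 17/6 = -17/6 + S)
(Y(-8, Z) - 242)**2 = ((-17/6 - 6) - 242)**2 = (-53/6 - 242)**2 = (-1505/6)**2 = 2265025/36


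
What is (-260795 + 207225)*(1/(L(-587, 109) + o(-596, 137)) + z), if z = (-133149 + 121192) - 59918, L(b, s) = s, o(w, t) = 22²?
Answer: 2283253790180/593 ≈ 3.8503e+9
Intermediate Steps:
o(w, t) = 484
z = -71875 (z = -11957 - 59918 = -71875)
(-260795 + 207225)*(1/(L(-587, 109) + o(-596, 137)) + z) = (-260795 + 207225)*(1/(109 + 484) - 71875) = -53570*(1/593 - 71875) = -53570*(-42621874/593) = 2283253790180/593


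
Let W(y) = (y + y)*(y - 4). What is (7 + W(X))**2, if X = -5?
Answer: 9409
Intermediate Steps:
W(y) = 2*y*(-4 + y) (W(y) = (2*y)*(-4 + y) = 2*y*(-4 + y))
(7 + W(X))**2 = (7 + 2*(-5)*(-4 - 5))**2 = (7 + 2*(-5)*(-9))**2 = (7 + 90)**2 = 97**2 = 9409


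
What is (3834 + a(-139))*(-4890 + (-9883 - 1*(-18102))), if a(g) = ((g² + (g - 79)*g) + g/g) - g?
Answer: 178424413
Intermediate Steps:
a(g) = 1 + g² - g + g*(-79 + g) (a(g) = ((g² + (-79 + g)*g) + 1) - g = ((g² + g*(-79 + g)) + 1) - g = (1 + g² + g*(-79 + g)) - g = 1 + g² - g + g*(-79 + g))
(3834 + a(-139))*(-4890 + (-9883 - 1*(-18102))) = (3834 + (1 - 80*(-139) + 2*(-139)²))*(-4890 + (-9883 - 1*(-18102))) = (3834 + (1 + 11120 + 2*19321))*(-4890 + (-9883 + 18102)) = (3834 + (1 + 11120 + 38642))*(-4890 + 8219) = (3834 + 49763)*3329 = 53597*3329 = 178424413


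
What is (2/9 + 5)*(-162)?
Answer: -846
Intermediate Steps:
(2/9 + 5)*(-162) = (47/9)*(-162) = -846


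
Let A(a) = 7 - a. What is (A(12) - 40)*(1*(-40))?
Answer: 1800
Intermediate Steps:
(A(12) - 40)*(1*(-40)) = ((7 - 1*12) - 40)*(1*(-40)) = ((7 - 12) - 40)*(-40) = (-5 - 40)*(-40) = -45*(-40) = 1800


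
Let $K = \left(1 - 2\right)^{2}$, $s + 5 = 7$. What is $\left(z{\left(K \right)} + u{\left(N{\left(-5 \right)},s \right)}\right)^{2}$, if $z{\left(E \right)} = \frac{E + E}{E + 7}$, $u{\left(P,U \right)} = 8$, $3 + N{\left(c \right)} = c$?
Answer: $\frac{1089}{16} \approx 68.063$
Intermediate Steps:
$N{\left(c \right)} = -3 + c$
$s = 2$ ($s = -5 + 7 = 2$)
$K = 1$ ($K = \left(1 + \left(-5 + 3\right)\right)^{2} = \left(1 - 2\right)^{2} = \left(-1\right)^{2} = 1$)
$z{\left(E \right)} = \frac{2 E}{7 + E}$
$\left(z{\left(K \right)} + u{\left(N{\left(-5 \right)},s \right)}\right)^{2} = \left(2 \cdot 1 \frac{1}{7 + 1} + 8\right)^{2} = \left(2 \cdot 1 \cdot \frac{1}{8} + 8\right)^{2} = \left(\frac{1}{4} + 8\right)^{2} = \left(\frac{33}{4}\right)^{2} = \frac{1089}{16}$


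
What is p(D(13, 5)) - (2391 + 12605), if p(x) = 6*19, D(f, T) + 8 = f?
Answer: -14882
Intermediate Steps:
D(f, T) = -8 + f
p(x) = 114
p(D(13, 5)) - (2391 + 12605) = 114 - (2391 + 12605) = 114 - 1*14996 = 114 - 14996 = -14882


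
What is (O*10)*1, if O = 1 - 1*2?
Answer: -10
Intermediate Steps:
O = -1 (O = 1 - 2 = -1)
(O*10)*1 = -1*10*1 = -10*1 = -10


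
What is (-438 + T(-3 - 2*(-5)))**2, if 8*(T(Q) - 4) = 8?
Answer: 187489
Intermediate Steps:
T(Q) = 5 (T(Q) = 4 + (1/8)*8 = 4 + 1 = 5)
(-438 + T(-3 - 2*(-5)))**2 = (-438 + 5)**2 = (-433)**2 = 187489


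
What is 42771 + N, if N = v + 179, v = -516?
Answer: 42434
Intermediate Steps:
N = -337 (N = -516 + 179 = -337)
42771 + N = 42771 - 337 = 42434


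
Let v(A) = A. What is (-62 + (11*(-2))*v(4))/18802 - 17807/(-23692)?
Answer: 165626707/222728492 ≈ 0.74363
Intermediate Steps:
(-62 + (11*(-2))*v(4))/18802 - 17807/(-23692) = (-62 + (11*(-2))*4)/18802 - 17807/(-23692) = (-62 - 22*4)*(1/18802) - 17807*(-1/23692) = (-62 - 88)*(1/18802) + 17807/23692 = -150*1/18802 + 17807/23692 = -75/9401 + 17807/23692 = 165626707/222728492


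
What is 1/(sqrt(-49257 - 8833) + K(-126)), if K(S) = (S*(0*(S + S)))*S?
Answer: -I*sqrt(58090)/58090 ≈ -0.0041491*I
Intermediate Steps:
K(S) = 0 (K(S) = (S*(0*(2*S)))*S = (S*0)*S = 0*S = 0)
1/(sqrt(-49257 - 8833) + K(-126)) = 1/(sqrt(-49257 - 8833) + 0) = 1/(sqrt(-58090) + 0) = 1/(I*sqrt(58090) + 0) = 1/(I*sqrt(58090)) = -I*sqrt(58090)/58090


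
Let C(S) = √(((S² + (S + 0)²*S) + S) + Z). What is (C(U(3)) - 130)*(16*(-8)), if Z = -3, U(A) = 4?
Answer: 15488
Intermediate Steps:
C(S) = √(-3 + S + S² + S³) (C(S) = √(((S² + (S + 0)²*S) + S) - 3) = √(((S² + S²*S) + S) - 3) = √(((S² + S³) + S) - 3) = √((S + S² + S³) - 3) = √(-3 + S + S² + S³))
(C(U(3)) - 130)*(16*(-8)) = (√(-3 + 4 + 4² + 4³) - 130)*(16*(-8)) = (√(-3 + 4 + 16 + 64) - 130)*(-128) = (√81 - 130)*(-128) = (9 - 130)*(-128) = -121*(-128) = 15488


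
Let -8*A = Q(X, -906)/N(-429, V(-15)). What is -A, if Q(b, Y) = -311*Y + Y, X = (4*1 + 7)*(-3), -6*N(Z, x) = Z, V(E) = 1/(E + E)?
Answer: 70215/143 ≈ 491.01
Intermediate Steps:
V(E) = 1/(2*E)
N(Z, x) = -Z/6
X = -33 (X = (4 + 7)*(-3) = 11*(-3) = -33)
Q(b, Y) = -310*Y
A = -70215/143 (A = -(-310*(-906))/(8*((-1/6*(-429)))) = -70215/(2*143/2) = -70215*2/(2*143) = -1/8*561720/143 = -70215/143 ≈ -491.01)
-A = -1*(-70215/143) = 70215/143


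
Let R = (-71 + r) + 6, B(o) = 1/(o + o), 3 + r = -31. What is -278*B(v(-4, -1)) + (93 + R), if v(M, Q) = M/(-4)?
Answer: -145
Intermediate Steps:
v(M, Q) = -M/4 (v(M, Q) = M*(-1/4) = -M/4)
r = -34 (r = -3 - 31 = -34)
B(o) = 1/(2*o)
R = -99 (R = (-71 - 34) + 6 = -105 + 6 = -99)
-278*B(v(-4, -1)) + (93 + R) = -139/((-1/4*(-4))) + (93 - 99) = -139/1 - 6 = -139 - 6 = -145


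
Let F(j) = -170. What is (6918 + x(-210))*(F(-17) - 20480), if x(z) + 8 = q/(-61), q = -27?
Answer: -8704739050/61 ≈ -1.4270e+8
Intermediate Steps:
x(z) = -461/61 (x(z) = -8 - 27/(-61) = -8 - 27*(-1/61) = -8 + 27/61 = -461/61)
(6918 + x(-210))*(F(-17) - 20480) = (6918 - 461/61)*(-170 - 20480) = (421537/61)*(-20650) = -8704739050/61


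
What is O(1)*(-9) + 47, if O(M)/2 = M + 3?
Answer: -25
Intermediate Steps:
O(M) = 6 + 2*M (O(M) = 2*(M + 3) = 2*(3 + M) = 6 + 2*M)
O(1)*(-9) + 47 = (6 + 2*1)*(-9) + 47 = (6 + 2)*(-9) + 47 = 8*(-9) + 47 = -72 + 47 = -25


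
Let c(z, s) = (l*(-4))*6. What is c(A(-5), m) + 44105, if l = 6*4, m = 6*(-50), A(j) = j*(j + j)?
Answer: 43529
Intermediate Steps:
A(j) = 2*j² (A(j) = j*(2*j) = 2*j²)
m = -300
l = 24
c(z, s) = -576 (c(z, s) = (24*(-4))*6 = -96*6 = -576)
c(A(-5), m) + 44105 = -576 + 44105 = 43529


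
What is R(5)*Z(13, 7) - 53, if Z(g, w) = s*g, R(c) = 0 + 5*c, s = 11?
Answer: 3522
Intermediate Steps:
R(c) = 5*c
Z(g, w) = 11*g
R(5)*Z(13, 7) - 53 = (5*5)*(11*13) - 53 = 25*143 - 53 = 3575 - 53 = 3522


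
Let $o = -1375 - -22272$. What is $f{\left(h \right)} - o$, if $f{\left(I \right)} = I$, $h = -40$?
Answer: $-20937$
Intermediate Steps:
$o = 20897$ ($o = -1375 + 22272 = 20897$)
$f{\left(h \right)} - o = -40 - 20897 = -20937$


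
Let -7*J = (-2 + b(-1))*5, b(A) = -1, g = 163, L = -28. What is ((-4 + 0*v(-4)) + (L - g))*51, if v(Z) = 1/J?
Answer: -9945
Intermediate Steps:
J = 15/7 (J = -(-2 - 1)*5/7 = -(-3)*5/7 = -⅐*(-15) = 15/7 ≈ 2.1429)
v(Z) = 7/15 (v(Z) = 1/(15/7) = 7/15)
((-4 + 0*v(-4)) + (L - g))*51 = ((-4 + 0*(7/15)) + (-28 - 1*163))*51 = ((-4 + 0) + (-28 - 163))*51 = (-4 - 191)*51 = -195*51 = -9945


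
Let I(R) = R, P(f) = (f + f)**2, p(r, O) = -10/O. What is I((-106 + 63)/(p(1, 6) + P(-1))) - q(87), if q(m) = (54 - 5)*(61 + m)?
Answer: -50893/7 ≈ -7270.4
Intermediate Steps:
q(m) = 2989 + 49*m (q(m) = 49*(61 + m) = 2989 + 49*m)
P(f) = 4*f**2 (P(f) = (2*f)**2 = 4*f**2)
I((-106 + 63)/(p(1, 6) + P(-1))) - q(87) = (-106 + 63)/(-10/6 + 4*(-1)**2) - (2989 + 49*87) = -43/(-10*1/6 + 4*1) - (2989 + 4263) = -43/(-5/3 + 4) - 1*7252 = -43/7/3 - 7252 = -43*3/7 - 7252 = -129/7 - 7252 = -50893/7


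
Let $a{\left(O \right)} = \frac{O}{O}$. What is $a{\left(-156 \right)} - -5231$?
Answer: $5232$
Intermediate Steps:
$a{\left(O \right)} = 1$
$a{\left(-156 \right)} - -5231 = 1 - -5231 = 1 + 5231 = 5232$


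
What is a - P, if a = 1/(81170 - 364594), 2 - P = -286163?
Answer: -81106028961/283424 ≈ -2.8617e+5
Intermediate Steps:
P = 286165 (P = 2 - 1*(-286163) = 2 + 286163 = 286165)
a = -1/283424 (a = 1/(-283424) = -1/283424 ≈ -3.5283e-6)
a - P = -1/283424 - 1*286165 = -1/283424 - 286165 = -81106028961/283424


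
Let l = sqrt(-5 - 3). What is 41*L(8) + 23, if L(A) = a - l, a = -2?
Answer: -59 - 82*I*sqrt(2) ≈ -59.0 - 115.97*I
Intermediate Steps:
l = 2*I*sqrt(2) (l = sqrt(-8) = 2*I*sqrt(2) ≈ 2.8284*I)
L(A) = -2 - 2*I*sqrt(2)
41*L(8) + 23 = 41*(-2 - 2*I*sqrt(2)) + 23 = (-82 - 82*I*sqrt(2)) + 23 = -59 - 82*I*sqrt(2)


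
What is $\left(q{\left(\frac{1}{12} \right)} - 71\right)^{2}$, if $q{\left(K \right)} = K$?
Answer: $\frac{724201}{144} \approx 5029.2$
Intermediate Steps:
$\left(q{\left(\frac{1}{12} \right)} - 71\right)^{2} = \left(\frac{1}{12} - 71\right)^{2} = \left(- \frac{851}{12}\right)^{2} = \frac{724201}{144}$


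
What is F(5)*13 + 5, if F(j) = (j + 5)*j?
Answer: 655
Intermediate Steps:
F(j) = j*(5 + j) (F(j) = (5 + j)*j = j*(5 + j))
F(5)*13 + 5 = (5*(5 + 5))*13 + 5 = (5*10)*13 + 5 = 50*13 + 5 = 650 + 5 = 655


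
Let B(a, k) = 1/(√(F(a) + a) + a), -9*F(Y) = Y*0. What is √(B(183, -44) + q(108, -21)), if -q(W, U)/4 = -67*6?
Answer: √(294265 + 1608*√183)/√(183 + √183) ≈ 40.100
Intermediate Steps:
F(Y) = 0 (F(Y) = -Y*0/9 = -⅑*0 = 0)
q(W, U) = 1608 (q(W, U) = -(-268)*6 = -4*(-402) = 1608)
B(a, k) = 1/(a + √a) (B(a, k) = 1/(√(0 + a) + a) = 1/(√a + a) = 1/(a + √a))
√(B(183, -44) + q(108, -21)) = √(1/(183 + √183) + 1608) = √(1608 + 1/(183 + √183))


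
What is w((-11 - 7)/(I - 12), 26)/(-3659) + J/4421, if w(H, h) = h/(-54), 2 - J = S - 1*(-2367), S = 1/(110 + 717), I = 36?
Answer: -193177351637/361203706431 ≈ -0.53482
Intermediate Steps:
S = 1/827 ≈ 0.0012092
J = -1955856/827 (J = 2 - (1/827 - 1*(-2367)) = 2 - (1/827 + 2367) = 2 - 1*1957510/827 = 2 - 1957510/827 = -1955856/827 ≈ -2365.0)
w(H, h) = -h/54 (w(H, h) = h*(-1/54) = -h/54)
w((-11 - 7)/(I - 12), 26)/(-3659) + J/4421 = -1/54*26/(-3659) - 1955856/827/4421 = -13/27*(-1/3659) - 1955856/827*1/4421 = 13/98793 - 1955856/3656167 = -193177351637/361203706431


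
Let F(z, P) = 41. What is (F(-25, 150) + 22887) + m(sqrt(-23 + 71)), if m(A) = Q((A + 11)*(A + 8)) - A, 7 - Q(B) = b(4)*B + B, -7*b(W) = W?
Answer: 160137/7 - 256*sqrt(3)/7 ≈ 22813.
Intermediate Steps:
b(W) = -W/7
Q(B) = 7 - 3*B/7 (Q(B) = 7 - ((-1/7*4)*B + B) = 7 - (-4*B/7 + B) = 7 - 3*B/7)
m(A) = 7 - A - 3*(8 + A)*(11 + A)/7 (m(A) = (7 - 3*(A + 11)*(A + 8)/7) - A = (7 - 3*(11 + A)*(8 + A)/7) - A = (7 - 3*(8 + A)*(11 + A)/7) - A = 7 - A - 3*(8 + A)*(11 + A)/7)
(F(-25, 150) + 22887) + m(sqrt(-23 + 71)) = (41 + 22887) + (-215/7 - 64*sqrt(-23 + 71)/7 - 3*(sqrt(-23 + 71))**2/7) = 22928 + (-215/7 - 256*sqrt(3)/7 - 3*(sqrt(48))**2/7) = 22928 + (-215/7 - 256*sqrt(3)/7 - 3*(4*sqrt(3))**2/7) = 22928 + (-215/7 - 256*sqrt(3)/7 - 3/7*48) = 22928 + (-215/7 - 256*sqrt(3)/7 - 144/7) = 22928 + (-359/7 - 256*sqrt(3)/7) = 160137/7 - 256*sqrt(3)/7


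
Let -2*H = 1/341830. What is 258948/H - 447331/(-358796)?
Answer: -63518513287177949/358796 ≈ -1.7703e+11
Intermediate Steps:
H = -1/683660 (H = -½/341830 = -½*1/341830 = -1/683660 ≈ -1.4627e-6)
258948/H - 447331/(-358796) = 258948/(-1/683660) - 447331/(-358796) = 258948*(-683660) - 447331*(-1/358796) = -177032389680 + 447331/358796 = -63518513287177949/358796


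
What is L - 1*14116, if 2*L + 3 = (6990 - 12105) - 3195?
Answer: -36545/2 ≈ -18273.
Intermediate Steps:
L = -8313/2 (L = -3/2 + ((6990 - 12105) - 3195)/2 = -3/2 + (-5115 - 3195)/2 = -3/2 + (½)*(-8310) = -3/2 - 4155 = -8313/2 ≈ -4156.5)
L - 1*14116 = -8313/2 - 1*14116 = -8313/2 - 14116 = -36545/2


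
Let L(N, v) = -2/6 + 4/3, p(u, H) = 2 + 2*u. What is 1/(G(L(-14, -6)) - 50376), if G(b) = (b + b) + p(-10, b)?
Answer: -1/50392 ≈ -1.9844e-5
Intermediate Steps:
L(N, v) = 1 (L(N, v) = -2*⅙ + 4*(⅓) = -⅓ + 4/3 = 1)
G(b) = -18 + 2*b (G(b) = (b + b) + (2 + 2*(-10)) = 2*b + (2 - 20) = 2*b - 18 = -18 + 2*b)
1/(G(L(-14, -6)) - 50376) = 1/((-18 + 2*1) - 50376) = 1/((-18 + 2) - 50376) = 1/(-16 - 50376) = 1/(-50392) = -1/50392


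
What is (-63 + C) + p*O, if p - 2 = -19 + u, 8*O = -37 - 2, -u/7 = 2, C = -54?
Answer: 273/8 ≈ 34.125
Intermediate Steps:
u = -14 (u = -7*2 = -14)
O = -39/8 (O = (-37 - 2)/8 = (⅛)*(-39) = -39/8 ≈ -4.8750)
p = -31 (p = 2 + (-19 - 14) = 2 - 33 = -31)
(-63 + C) + p*O = (-63 - 54) - 31*(-39/8) = -117 + 1209/8 = 273/8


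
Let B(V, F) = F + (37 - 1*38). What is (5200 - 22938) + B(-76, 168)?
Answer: -17571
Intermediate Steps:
B(V, F) = -1 + F (B(V, F) = F + (37 - 38) = F - 1 = -1 + F)
(5200 - 22938) + B(-76, 168) = (5200 - 22938) + (-1 + 168) = -17738 + 167 = -17571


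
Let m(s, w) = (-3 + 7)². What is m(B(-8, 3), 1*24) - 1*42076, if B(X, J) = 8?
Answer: -42060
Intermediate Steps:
m(s, w) = 16 (m(s, w) = 4² = 16)
m(B(-8, 3), 1*24) - 1*42076 = 16 - 1*42076 = 16 - 42076 = -42060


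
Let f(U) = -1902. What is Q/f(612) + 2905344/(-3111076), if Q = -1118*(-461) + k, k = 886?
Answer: -201465590734/739658319 ≈ -272.38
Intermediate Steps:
Q = 516284 (Q = -1118*(-461) + 886 = 515398 + 886 = 516284)
Q/f(612) + 2905344/(-3111076) = 516284/(-1902) + 2905344/(-3111076) = 516284*(-1/1902) + 2905344*(-1/3111076) = -258142/951 - 726336/777769 = -201465590734/739658319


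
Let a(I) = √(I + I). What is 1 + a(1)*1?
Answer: 1 + √2 ≈ 2.4142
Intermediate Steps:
a(I) = √2*√I (a(I) = √(2*I) = √2*√I)
1 + a(1)*1 = 1 + (√2*√1)*1 = 1 + (√2*1)*1 = 1 + √2*1 = 1 + √2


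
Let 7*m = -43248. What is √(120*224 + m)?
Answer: 4*√63399/7 ≈ 143.88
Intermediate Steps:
m = -43248/7 (m = (⅐)*(-43248) = -43248/7 ≈ -6178.3)
√(120*224 + m) = √(120*224 - 43248/7) = √(26880 - 43248/7) = √(144912/7) = 4*√63399/7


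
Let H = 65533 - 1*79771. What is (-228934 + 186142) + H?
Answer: -57030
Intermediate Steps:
H = -14238 (H = 65533 - 79771 = -14238)
(-228934 + 186142) + H = (-228934 + 186142) - 14238 = -42792 - 14238 = -57030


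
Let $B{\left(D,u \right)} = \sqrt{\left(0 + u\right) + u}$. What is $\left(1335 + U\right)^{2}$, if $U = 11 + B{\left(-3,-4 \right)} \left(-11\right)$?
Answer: $1810748 - 59224 i \sqrt{2} \approx 1.8107 \cdot 10^{6} - 83755.0 i$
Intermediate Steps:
$B{\left(D,u \right)} = \sqrt{2} \sqrt{u}$ ($B{\left(D,u \right)} = \sqrt{u + u} = \sqrt{2 u} = \sqrt{2} \sqrt{u}$)
$U = 11 - 22 i \sqrt{2}$ ($U = 11 + \sqrt{2} \sqrt{-4} \left(-11\right) = 11 + \sqrt{2} \cdot 2 i \left(-11\right) = 11 + 2 i \sqrt{2} \left(-11\right) = 11 - 22 i \sqrt{2} \approx 11.0 - 31.113 i$)
$\left(1335 + U\right)^{2} = \left(1335 + \left(11 - 22 i \sqrt{2}\right)\right)^{2} = \left(1346 - 22 i \sqrt{2}\right)^{2}$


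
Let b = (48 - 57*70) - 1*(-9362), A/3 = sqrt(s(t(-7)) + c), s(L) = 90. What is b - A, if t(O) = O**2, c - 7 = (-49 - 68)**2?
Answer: 5420 - 3*sqrt(13786) ≈ 5067.8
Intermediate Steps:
c = 13696 (c = 7 + (-49 - 68)**2 = 7 + (-117)**2 = 7 + 13689 = 13696)
A = 3*sqrt(13786) (A = 3*sqrt(90 + 13696) = 3*sqrt(13786) ≈ 352.24)
b = 5420 (b = (48 - 3990) + 9362 = -3942 + 9362 = 5420)
b - A = 5420 - 3*sqrt(13786)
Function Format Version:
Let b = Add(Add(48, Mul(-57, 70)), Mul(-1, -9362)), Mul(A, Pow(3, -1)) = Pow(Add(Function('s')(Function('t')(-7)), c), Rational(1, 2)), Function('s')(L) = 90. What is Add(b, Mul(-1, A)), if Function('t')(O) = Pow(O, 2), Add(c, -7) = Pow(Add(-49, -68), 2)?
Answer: Add(5420, Mul(-3, Pow(13786, Rational(1, 2)))) ≈ 5067.8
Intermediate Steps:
c = 13696 (c = Add(7, Pow(Add(-49, -68), 2)) = Add(7, Pow(-117, 2)) = Add(7, 13689) = 13696)
A = Mul(3, Pow(13786, Rational(1, 2))) (A = Mul(3, Pow(Add(90, 13696), Rational(1, 2))) = Mul(3, Pow(13786, Rational(1, 2))) ≈ 352.24)
b = 5420 (b = Add(Add(48, -3990), 9362) = Add(-3942, 9362) = 5420)
Add(b, Mul(-1, A)) = Add(5420, Mul(-1, Mul(3, Pow(13786, Rational(1, 2))))) = Add(5420, Mul(-3, Pow(13786, Rational(1, 2))))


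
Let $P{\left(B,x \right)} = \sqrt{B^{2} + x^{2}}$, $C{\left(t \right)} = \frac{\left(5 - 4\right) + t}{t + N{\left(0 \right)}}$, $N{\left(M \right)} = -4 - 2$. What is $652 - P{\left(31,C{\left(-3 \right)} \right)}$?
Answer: $652 - \frac{\sqrt{77845}}{9} \approx 621.0$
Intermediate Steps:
$N{\left(M \right)} = -6$
$C{\left(t \right)} = \frac{1 + t}{-6 + t}$ ($C{\left(t \right)} = \frac{\left(5 - 4\right) + t}{t - 6} = \frac{1 + t}{-6 + t}$)
$652 - P{\left(31,C{\left(-3 \right)} \right)} = 652 - \sqrt{31^{2} + \left(\frac{1 - 3}{-6 - 3}\right)^{2}} = 652 - \sqrt{961 + \left(\frac{1}{-9} \left(-2\right)\right)^{2}} = 652 - \sqrt{961 + \left(\left(- \frac{1}{9}\right) \left(-2\right)\right)^{2}} = 652 - \sqrt{961 + \left(\frac{2}{9}\right)^{2}} = 652 - \sqrt{961 + \frac{4}{81}} = 652 - \sqrt{\frac{77845}{81}} = 652 - \frac{\sqrt{77845}}{9}$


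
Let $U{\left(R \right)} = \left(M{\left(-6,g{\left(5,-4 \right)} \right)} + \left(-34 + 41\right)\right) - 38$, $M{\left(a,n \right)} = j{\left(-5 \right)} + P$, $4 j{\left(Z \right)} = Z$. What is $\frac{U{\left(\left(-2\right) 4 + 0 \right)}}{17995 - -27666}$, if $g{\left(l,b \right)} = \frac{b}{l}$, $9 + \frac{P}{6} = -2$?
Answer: $- \frac{393}{182644} \approx -0.0021517$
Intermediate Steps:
$P = -66$ ($P = -54 + 6 \left(-2\right) = -54 - 12 = -66$)
$j{\left(Z \right)} = \frac{Z}{4}$
$M{\left(a,n \right)} = - \frac{269}{4}$ ($M{\left(a,n \right)} = \frac{1}{4} \left(-5\right) - 66 = - \frac{5}{4} - 66 = - \frac{269}{4}$)
$U{\left(R \right)} = - \frac{393}{4}$ ($U{\left(R \right)} = \left(- \frac{269}{4} + \left(-34 + 41\right)\right) - 38 = \left(- \frac{269}{4} + 7\right) - 38 = - \frac{241}{4} - 38 = - \frac{393}{4}$)
$\frac{U{\left(\left(-2\right) 4 + 0 \right)}}{17995 - -27666} = - \frac{393}{4 \left(17995 - -27666\right)} = - \frac{393}{4 \left(17995 + 27666\right)} = - \frac{393}{4 \cdot 45661} = \left(- \frac{393}{4}\right) \frac{1}{45661} = - \frac{393}{182644}$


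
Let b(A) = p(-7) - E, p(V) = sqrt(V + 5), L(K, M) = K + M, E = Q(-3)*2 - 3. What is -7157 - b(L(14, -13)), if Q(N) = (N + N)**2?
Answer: -7088 - I*sqrt(2) ≈ -7088.0 - 1.4142*I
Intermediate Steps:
Q(N) = 4*N**2 (Q(N) = (2*N)**2 = 4*N**2)
E = 69 (E = (4*(-3)**2)*2 - 3 = (4*9)*2 - 3 = 36*2 - 3 = 72 - 3 = 69)
p(V) = sqrt(5 + V)
b(A) = -69 + I*sqrt(2) (b(A) = sqrt(5 - 7) - 1*69 = sqrt(-2) - 69 = I*sqrt(2) - 69 = -69 + I*sqrt(2))
-7157 - b(L(14, -13)) = -7157 - (-69 + I*sqrt(2)) = -7157 + (69 - I*sqrt(2)) = -7088 - I*sqrt(2)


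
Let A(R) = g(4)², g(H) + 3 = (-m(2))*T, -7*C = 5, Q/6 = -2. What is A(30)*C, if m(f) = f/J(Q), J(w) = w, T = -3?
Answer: -35/4 ≈ -8.7500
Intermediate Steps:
Q = -12 (Q = 6*(-2) = -12)
C = -5/7 (C = -⅐*5 = -5/7 ≈ -0.71429)
m(f) = -f/12 (m(f) = f/(-12) = f*(-1/12) = -f/12)
g(H) = -7/2 (g(H) = -3 - (-1)*2/12*(-3) = -3 - 1*(-⅙)*(-3) = -3 + (⅙)*(-3) = -3 - ½ = -7/2)
A(R) = 49/4 (A(R) = (-7/2)² = 49/4)
A(30)*C = (49/4)*(-5/7) = -35/4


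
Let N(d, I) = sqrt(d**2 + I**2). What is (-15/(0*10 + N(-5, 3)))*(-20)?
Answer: 150*sqrt(34)/17 ≈ 51.450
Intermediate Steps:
N(d, I) = sqrt(I**2 + d**2)
(-15/(0*10 + N(-5, 3)))*(-20) = (-15/(0*10 + sqrt(3**2 + (-5)**2)))*(-20) = (-15/(0 + sqrt(9 + 25)))*(-20) = (-15/(0 + sqrt(34)))*(-20) = (-15/sqrt(34))*(-20) = ((sqrt(34)/34)*(-15))*(-20) = -15*sqrt(34)/34*(-20) = 150*sqrt(34)/17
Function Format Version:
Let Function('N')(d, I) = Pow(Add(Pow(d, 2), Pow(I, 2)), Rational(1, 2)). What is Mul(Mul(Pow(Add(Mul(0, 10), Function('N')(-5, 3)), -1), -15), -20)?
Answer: Mul(Rational(150, 17), Pow(34, Rational(1, 2))) ≈ 51.450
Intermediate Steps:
Function('N')(d, I) = Pow(Add(Pow(I, 2), Pow(d, 2)), Rational(1, 2))
Mul(Mul(Pow(Add(Mul(0, 10), Function('N')(-5, 3)), -1), -15), -20) = Mul(Mul(Pow(Add(Mul(0, 10), Pow(Add(Pow(3, 2), Pow(-5, 2)), Rational(1, 2))), -1), -15), -20) = Mul(Mul(Pow(Add(0, Pow(Add(9, 25), Rational(1, 2))), -1), -15), -20) = Mul(Mul(Pow(Add(0, Pow(34, Rational(1, 2))), -1), -15), -20) = Mul(Mul(Pow(Pow(34, Rational(1, 2)), -1), -15), -20) = Mul(Mul(Mul(Rational(1, 34), Pow(34, Rational(1, 2))), -15), -20) = Mul(Mul(Rational(-15, 34), Pow(34, Rational(1, 2))), -20) = Mul(Rational(150, 17), Pow(34, Rational(1, 2)))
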